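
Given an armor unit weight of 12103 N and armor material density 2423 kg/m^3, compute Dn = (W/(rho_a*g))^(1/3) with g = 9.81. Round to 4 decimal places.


V = W / (rho_a * g)
V = 12103 / (2423 * 9.81)
V = 12103 / 23769.63
V = 0.509179 m^3
Dn = V^(1/3) = 0.509179^(1/3)
Dn = 0.7985 m

0.7985


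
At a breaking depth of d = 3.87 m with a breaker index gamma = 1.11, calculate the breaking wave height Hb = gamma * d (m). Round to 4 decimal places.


Hb = gamma * d
Hb = 1.11 * 3.87
Hb = 4.2957 m

4.2957


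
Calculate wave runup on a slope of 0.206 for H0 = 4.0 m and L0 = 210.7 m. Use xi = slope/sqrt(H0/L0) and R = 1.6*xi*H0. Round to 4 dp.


xi = slope / sqrt(H0/L0)
H0/L0 = 4.0/210.7 = 0.018984
sqrt(0.018984) = 0.137784
xi = 0.206 / 0.137784 = 1.495097
R = 1.6 * xi * H0 = 1.6 * 1.495097 * 4.0
R = 9.5686 m

9.5686


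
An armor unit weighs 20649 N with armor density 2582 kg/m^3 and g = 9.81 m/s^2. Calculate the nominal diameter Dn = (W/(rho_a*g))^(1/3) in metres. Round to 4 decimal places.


V = W / (rho_a * g)
V = 20649 / (2582 * 9.81)
V = 20649 / 25329.42
V = 0.815218 m^3
Dn = V^(1/3) = 0.815218^(1/3)
Dn = 0.9342 m

0.9342


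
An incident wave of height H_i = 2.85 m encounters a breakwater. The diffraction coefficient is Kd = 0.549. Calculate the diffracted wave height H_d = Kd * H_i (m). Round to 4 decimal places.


H_d = Kd * H_i
H_d = 0.549 * 2.85
H_d = 1.5647 m

1.5647


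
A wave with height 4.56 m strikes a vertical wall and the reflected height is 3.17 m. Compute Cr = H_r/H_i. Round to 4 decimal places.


Cr = H_r / H_i
Cr = 3.17 / 4.56
Cr = 0.6952

0.6952


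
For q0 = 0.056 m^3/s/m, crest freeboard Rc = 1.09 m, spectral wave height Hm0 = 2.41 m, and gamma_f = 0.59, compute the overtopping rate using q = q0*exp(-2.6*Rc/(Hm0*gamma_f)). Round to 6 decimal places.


q = q0 * exp(-2.6 * Rc / (Hm0 * gamma_f))
Exponent = -2.6 * 1.09 / (2.41 * 0.59)
= -2.6 * 1.09 / 1.4219
= -1.993108
exp(-1.993108) = 0.136271
q = 0.056 * 0.136271
q = 0.007631 m^3/s/m

0.007631


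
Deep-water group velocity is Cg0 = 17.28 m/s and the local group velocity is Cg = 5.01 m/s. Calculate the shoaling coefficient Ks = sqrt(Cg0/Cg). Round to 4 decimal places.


Ks = sqrt(Cg0 / Cg)
Ks = sqrt(17.28 / 5.01)
Ks = sqrt(3.4491)
Ks = 1.8572

1.8572


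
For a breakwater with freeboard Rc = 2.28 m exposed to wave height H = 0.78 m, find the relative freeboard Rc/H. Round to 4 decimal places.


Relative freeboard = Rc / H
= 2.28 / 0.78
= 2.9231

2.9231


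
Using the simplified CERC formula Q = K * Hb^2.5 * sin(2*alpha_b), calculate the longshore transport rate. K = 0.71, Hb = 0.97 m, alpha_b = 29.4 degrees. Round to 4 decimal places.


Q = K * Hb^2.5 * sin(2 * alpha_b)
Hb^2.5 = 0.97^2.5 = 0.926679
sin(2 * 29.4) = sin(58.8) = 0.855364
Q = 0.71 * 0.926679 * 0.855364
Q = 0.5628 m^3/s

0.5628


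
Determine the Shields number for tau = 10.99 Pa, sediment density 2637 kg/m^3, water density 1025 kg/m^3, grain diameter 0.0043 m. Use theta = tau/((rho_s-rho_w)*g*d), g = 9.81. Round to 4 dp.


theta = tau / ((rho_s - rho_w) * g * d)
rho_s - rho_w = 2637 - 1025 = 1612
Denominator = 1612 * 9.81 * 0.0043 = 67.998996
theta = 10.99 / 67.998996
theta = 0.1616

0.1616


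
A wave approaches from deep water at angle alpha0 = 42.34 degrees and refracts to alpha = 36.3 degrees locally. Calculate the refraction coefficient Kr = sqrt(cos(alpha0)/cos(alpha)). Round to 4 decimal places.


Kr = sqrt(cos(alpha0) / cos(alpha))
cos(42.34) = 0.739161
cos(36.3) = 0.805928
Kr = sqrt(0.739161 / 0.805928)
Kr = sqrt(0.917155)
Kr = 0.9577

0.9577


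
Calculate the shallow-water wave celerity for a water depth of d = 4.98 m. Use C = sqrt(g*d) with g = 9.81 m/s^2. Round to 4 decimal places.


Using the shallow-water approximation:
C = sqrt(g * d) = sqrt(9.81 * 4.98)
C = sqrt(48.8538)
C = 6.9895 m/s

6.9895


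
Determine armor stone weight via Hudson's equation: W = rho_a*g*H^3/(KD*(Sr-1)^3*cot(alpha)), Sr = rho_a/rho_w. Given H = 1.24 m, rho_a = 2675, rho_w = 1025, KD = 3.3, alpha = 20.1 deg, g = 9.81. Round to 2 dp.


Sr = rho_a / rho_w = 2675 / 1025 = 2.609756
(Sr - 1) = 1.609756
(Sr - 1)^3 = 4.171385
cot(20.1) = 1 / tan(20.1) = 1 / 0.365948 = 2.732628
Numerator = 2675 * 9.81 * 1.24^3 = 50033.1504
Denominator = 3.3 * 4.171385 * 2.732628 = 37.616186
W = 50033.1504 / 37.616186
W = 1330.10 N

1330.10


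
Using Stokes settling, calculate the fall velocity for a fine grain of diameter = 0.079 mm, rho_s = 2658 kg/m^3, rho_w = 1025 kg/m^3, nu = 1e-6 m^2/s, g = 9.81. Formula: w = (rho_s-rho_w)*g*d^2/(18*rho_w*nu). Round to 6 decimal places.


w = (rho_s - rho_w) * g * d^2 / (18 * rho_w * nu)
d = 0.079 mm = 0.000079 m
rho_s - rho_w = 2658 - 1025 = 1633
Numerator = 1633 * 9.81 * (0.000079)^2 = 0.000099979135
Denominator = 18 * 1025 * 1e-6 = 0.018450
w = 0.005419 m/s

0.005419


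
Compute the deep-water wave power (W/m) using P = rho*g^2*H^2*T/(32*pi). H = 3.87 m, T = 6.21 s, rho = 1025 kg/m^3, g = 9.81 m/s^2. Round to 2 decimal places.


P = rho * g^2 * H^2 * T / (32 * pi)
P = 1025 * 9.81^2 * 3.87^2 * 6.21 / (32 * pi)
P = 1025 * 96.2361 * 14.9769 * 6.21 / 100.53096
P = 91258.97 W/m

91258.97


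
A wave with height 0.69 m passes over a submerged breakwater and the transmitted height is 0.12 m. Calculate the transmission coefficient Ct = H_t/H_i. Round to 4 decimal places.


Ct = H_t / H_i
Ct = 0.12 / 0.69
Ct = 0.1739

0.1739


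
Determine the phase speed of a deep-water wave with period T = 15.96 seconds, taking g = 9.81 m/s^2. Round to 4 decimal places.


We use the deep-water celerity formula:
C = g * T / (2 * pi)
C = 9.81 * 15.96 / (2 * 3.14159...)
C = 156.567600 / 6.283185
C = 24.9185 m/s

24.9185


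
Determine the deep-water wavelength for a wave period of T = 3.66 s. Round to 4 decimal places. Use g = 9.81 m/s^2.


L0 = g * T^2 / (2 * pi)
L0 = 9.81 * 3.66^2 / (2 * pi)
L0 = 9.81 * 13.3956 / 6.28319
L0 = 131.4108 / 6.28319
L0 = 20.9147 m

20.9147


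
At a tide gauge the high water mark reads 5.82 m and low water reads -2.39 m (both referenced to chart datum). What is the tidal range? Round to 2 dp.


Tidal range = High water - Low water
Tidal range = 5.82 - (-2.39)
Tidal range = 8.21 m

8.21


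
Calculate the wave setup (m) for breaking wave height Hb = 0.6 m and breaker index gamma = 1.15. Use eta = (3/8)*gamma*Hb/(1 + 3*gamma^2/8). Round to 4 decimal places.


eta = (3/8) * gamma * Hb / (1 + 3*gamma^2/8)
Numerator = (3/8) * 1.15 * 0.6 = 0.258750
Denominator = 1 + 3*1.15^2/8 = 1 + 0.495938 = 1.495938
eta = 0.258750 / 1.495938
eta = 0.1730 m

0.1730


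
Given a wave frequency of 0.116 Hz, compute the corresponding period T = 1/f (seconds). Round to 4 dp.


T = 1 / f
T = 1 / 0.116
T = 8.6207 s

8.6207


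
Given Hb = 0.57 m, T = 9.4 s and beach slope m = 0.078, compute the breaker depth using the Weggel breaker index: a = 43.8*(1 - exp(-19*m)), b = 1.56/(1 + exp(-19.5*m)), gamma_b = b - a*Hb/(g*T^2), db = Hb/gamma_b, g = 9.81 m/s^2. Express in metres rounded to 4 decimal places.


a = 43.8 * (1 - exp(-19 * m))
exp(-19 * 0.078) = exp(-1.4820) = 0.227183
a = 43.8 * (1 - 0.227183) = 33.849390
b = 1.56 / (1 + exp(-19.5 * m))
exp(-19.5 * 0.078) = exp(-1.5210) = 0.218493
b = 1.56 / (1 + 0.218493) = 1.280270
Hb / (g * T^2) = 0.57 / (9.81 * 9.4^2) = 0.57 / 866.8116 = 0.00065758
gamma_b = b - a * Hb/(g*T^2) = 1.280270 - 33.849390 * 0.00065758 = 1.258011
db = Hb / gamma_b = 0.57 / 1.258011
db = 0.4531 m

0.4531


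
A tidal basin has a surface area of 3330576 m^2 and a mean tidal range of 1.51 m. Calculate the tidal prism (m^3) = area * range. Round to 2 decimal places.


Tidal prism = Area * Tidal range
P = 3330576 * 1.51
P = 5029169.76 m^3

5029169.76


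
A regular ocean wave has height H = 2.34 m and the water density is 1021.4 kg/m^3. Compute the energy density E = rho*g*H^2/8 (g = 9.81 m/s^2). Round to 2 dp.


E = (1/8) * rho * g * H^2
E = (1/8) * 1021.4 * 9.81 * 2.34^2
E = 0.125 * 1021.4 * 9.81 * 5.4756
E = 6858.14 J/m^2

6858.14


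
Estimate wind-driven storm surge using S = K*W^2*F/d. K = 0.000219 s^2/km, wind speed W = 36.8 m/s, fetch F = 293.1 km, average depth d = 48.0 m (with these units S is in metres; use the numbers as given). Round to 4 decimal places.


S = K * W^2 * F / d
W^2 = 36.8^2 = 1354.24
S = 0.000219 * 1354.24 * 293.1 / 48.0
Numerator = 0.000219 * 1354.24 * 293.1 = 86.927176
S = 86.927176 / 48.0 = 1.8110 m

1.8110


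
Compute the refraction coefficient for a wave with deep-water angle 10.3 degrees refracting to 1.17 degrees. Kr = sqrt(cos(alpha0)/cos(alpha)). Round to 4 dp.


Kr = sqrt(cos(alpha0) / cos(alpha))
cos(10.3) = 0.983885
cos(1.17) = 0.999792
Kr = sqrt(0.983885 / 0.999792)
Kr = sqrt(0.984090)
Kr = 0.9920

0.9920


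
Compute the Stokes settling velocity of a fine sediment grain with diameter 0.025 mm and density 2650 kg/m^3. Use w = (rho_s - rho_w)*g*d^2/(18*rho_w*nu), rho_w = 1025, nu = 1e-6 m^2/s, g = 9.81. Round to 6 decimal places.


w = (rho_s - rho_w) * g * d^2 / (18 * rho_w * nu)
d = 0.025 mm = 0.000025 m
rho_s - rho_w = 2650 - 1025 = 1625
Numerator = 1625 * 9.81 * (0.000025)^2 = 0.000009963281
Denominator = 18 * 1025 * 1e-6 = 0.018450
w = 0.000540 m/s

0.000540


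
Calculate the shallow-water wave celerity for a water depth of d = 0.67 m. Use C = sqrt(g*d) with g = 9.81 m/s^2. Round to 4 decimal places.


Using the shallow-water approximation:
C = sqrt(g * d) = sqrt(9.81 * 0.67)
C = sqrt(6.5727)
C = 2.5637 m/s

2.5637


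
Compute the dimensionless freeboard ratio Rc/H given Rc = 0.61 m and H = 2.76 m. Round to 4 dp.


Relative freeboard = Rc / H
= 0.61 / 2.76
= 0.2210

0.2210


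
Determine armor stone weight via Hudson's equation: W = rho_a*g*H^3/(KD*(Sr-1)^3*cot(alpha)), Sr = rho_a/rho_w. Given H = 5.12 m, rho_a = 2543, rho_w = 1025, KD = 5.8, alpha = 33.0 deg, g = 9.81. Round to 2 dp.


Sr = rho_a / rho_w = 2543 / 1025 = 2.480976
(Sr - 1) = 1.480976
(Sr - 1)^3 = 3.248207
cot(33.0) = 1 / tan(33.0) = 1 / 0.649408 = 1.539865
Numerator = 2543 * 9.81 * 5.12^3 = 3348306.8434
Denominator = 5.8 * 3.248207 * 1.539865 = 29.010442
W = 3348306.8434 / 29.010442
W = 115417.30 N

115417.30


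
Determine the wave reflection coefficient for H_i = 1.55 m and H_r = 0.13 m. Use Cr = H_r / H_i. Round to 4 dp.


Cr = H_r / H_i
Cr = 0.13 / 1.55
Cr = 0.0839

0.0839


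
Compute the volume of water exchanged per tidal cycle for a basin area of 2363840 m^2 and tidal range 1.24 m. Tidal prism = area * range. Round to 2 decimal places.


Tidal prism = Area * Tidal range
P = 2363840 * 1.24
P = 2931161.60 m^3

2931161.60


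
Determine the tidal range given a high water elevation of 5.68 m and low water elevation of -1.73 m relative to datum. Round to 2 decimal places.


Tidal range = High water - Low water
Tidal range = 5.68 - (-1.73)
Tidal range = 7.41 m

7.41


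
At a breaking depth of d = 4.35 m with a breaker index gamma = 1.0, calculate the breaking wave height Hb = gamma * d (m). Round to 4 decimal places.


Hb = gamma * d
Hb = 1.0 * 4.35
Hb = 4.3500 m

4.3500


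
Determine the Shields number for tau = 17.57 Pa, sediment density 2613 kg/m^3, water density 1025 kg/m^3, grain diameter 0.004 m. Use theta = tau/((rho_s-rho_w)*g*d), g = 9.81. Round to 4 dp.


theta = tau / ((rho_s - rho_w) * g * d)
rho_s - rho_w = 2613 - 1025 = 1588
Denominator = 1588 * 9.81 * 0.004 = 62.313120
theta = 17.57 / 62.313120
theta = 0.2820

0.2820


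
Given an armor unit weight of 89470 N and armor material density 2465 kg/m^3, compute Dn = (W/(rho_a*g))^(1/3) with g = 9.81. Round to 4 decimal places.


V = W / (rho_a * g)
V = 89470 / (2465 * 9.81)
V = 89470 / 24181.65
V = 3.699913 m^3
Dn = V^(1/3) = 3.699913^(1/3)
Dn = 1.5467 m

1.5467


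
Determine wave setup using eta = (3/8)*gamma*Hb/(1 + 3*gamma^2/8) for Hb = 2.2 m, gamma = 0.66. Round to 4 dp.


eta = (3/8) * gamma * Hb / (1 + 3*gamma^2/8)
Numerator = (3/8) * 0.66 * 2.2 = 0.544500
Denominator = 1 + 3*0.66^2/8 = 1 + 0.163350 = 1.163350
eta = 0.544500 / 1.163350
eta = 0.4680 m

0.4680


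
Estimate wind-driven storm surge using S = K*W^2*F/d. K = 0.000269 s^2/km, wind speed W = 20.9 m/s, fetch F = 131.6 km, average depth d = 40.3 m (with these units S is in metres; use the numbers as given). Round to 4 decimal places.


S = K * W^2 * F / d
W^2 = 20.9^2 = 436.81
S = 0.000269 * 436.81 * 131.6 / 40.3
Numerator = 0.000269 * 436.81 * 131.6 = 15.463249
S = 15.463249 / 40.3 = 0.3837 m

0.3837


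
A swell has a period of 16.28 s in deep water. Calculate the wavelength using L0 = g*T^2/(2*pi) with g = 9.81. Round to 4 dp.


L0 = g * T^2 / (2 * pi)
L0 = 9.81 * 16.28^2 / (2 * pi)
L0 = 9.81 * 265.0384 / 6.28319
L0 = 2600.0267 / 6.28319
L0 = 413.8071 m

413.8071


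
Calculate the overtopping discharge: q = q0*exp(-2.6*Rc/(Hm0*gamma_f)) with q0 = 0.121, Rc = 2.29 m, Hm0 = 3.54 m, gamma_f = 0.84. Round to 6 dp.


q = q0 * exp(-2.6 * Rc / (Hm0 * gamma_f))
Exponent = -2.6 * 2.29 / (3.54 * 0.84)
= -2.6 * 2.29 / 2.9736
= -2.002287
exp(-2.002287) = 0.135026
q = 0.121 * 0.135026
q = 0.016338 m^3/s/m

0.016338


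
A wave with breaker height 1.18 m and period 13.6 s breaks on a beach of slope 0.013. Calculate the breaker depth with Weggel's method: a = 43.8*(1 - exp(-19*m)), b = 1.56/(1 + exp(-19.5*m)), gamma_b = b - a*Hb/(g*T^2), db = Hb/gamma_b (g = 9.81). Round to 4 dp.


a = 43.8 * (1 - exp(-19 * m))
exp(-19 * 0.013) = exp(-0.2470) = 0.781141
a = 43.8 * (1 - 0.781141) = 9.586038
b = 1.56 / (1 + exp(-19.5 * m))
exp(-19.5 * 0.013) = exp(-0.2535) = 0.776080
b = 1.56 / (1 + 0.776080) = 0.878339
Hb / (g * T^2) = 1.18 / (9.81 * 13.6^2) = 1.18 / 1814.4576 = 0.00065033
gamma_b = b - a * Hb/(g*T^2) = 0.878339 - 9.586038 * 0.00065033 = 0.872105
db = Hb / gamma_b = 1.18 / 0.872105
db = 1.3530 m

1.3530


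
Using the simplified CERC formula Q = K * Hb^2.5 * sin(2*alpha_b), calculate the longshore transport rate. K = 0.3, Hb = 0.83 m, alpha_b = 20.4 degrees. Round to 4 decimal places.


Q = K * Hb^2.5 * sin(2 * alpha_b)
Hb^2.5 = 0.83^2.5 = 0.627618
sin(2 * 20.4) = sin(40.8) = 0.653421
Q = 0.3 * 0.627618 * 0.653421
Q = 0.1230 m^3/s

0.1230


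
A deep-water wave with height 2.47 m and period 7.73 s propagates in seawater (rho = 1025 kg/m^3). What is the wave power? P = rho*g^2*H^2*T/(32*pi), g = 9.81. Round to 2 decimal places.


P = rho * g^2 * H^2 * T / (32 * pi)
P = 1025 * 9.81^2 * 2.47^2 * 7.73 / (32 * pi)
P = 1025 * 96.2361 * 6.1009 * 7.73 / 100.53096
P = 46273.83 W/m

46273.83


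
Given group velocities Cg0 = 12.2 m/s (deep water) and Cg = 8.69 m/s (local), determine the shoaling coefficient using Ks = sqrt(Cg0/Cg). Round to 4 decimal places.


Ks = sqrt(Cg0 / Cg)
Ks = sqrt(12.2 / 8.69)
Ks = sqrt(1.4039)
Ks = 1.1849

1.1849


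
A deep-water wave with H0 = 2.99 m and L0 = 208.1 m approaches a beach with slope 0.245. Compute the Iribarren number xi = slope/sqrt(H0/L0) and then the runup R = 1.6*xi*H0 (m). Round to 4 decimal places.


xi = slope / sqrt(H0/L0)
H0/L0 = 2.99/208.1 = 0.014368
sqrt(0.014368) = 0.119867
xi = 0.245 / 0.119867 = 2.043932
R = 1.6 * xi * H0 = 1.6 * 2.043932 * 2.99
R = 9.7782 m

9.7782


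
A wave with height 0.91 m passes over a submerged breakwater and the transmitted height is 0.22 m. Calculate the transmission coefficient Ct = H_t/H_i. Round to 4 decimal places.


Ct = H_t / H_i
Ct = 0.22 / 0.91
Ct = 0.2418

0.2418


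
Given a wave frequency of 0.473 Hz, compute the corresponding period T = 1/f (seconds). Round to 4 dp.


T = 1 / f
T = 1 / 0.473
T = 2.1142 s

2.1142


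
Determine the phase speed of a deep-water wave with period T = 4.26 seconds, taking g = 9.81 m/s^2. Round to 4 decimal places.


We use the deep-water celerity formula:
C = g * T / (2 * pi)
C = 9.81 * 4.26 / (2 * 3.14159...)
C = 41.790600 / 6.283185
C = 6.6512 m/s

6.6512


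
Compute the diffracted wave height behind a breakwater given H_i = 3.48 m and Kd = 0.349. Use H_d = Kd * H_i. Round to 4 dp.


H_d = Kd * H_i
H_d = 0.349 * 3.48
H_d = 1.2145 m

1.2145


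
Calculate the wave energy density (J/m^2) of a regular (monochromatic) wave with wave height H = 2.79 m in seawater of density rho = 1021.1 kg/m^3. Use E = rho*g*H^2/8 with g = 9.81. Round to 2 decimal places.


E = (1/8) * rho * g * H^2
E = (1/8) * 1021.1 * 9.81 * 2.79^2
E = 0.125 * 1021.1 * 9.81 * 7.7841
E = 9746.66 J/m^2

9746.66


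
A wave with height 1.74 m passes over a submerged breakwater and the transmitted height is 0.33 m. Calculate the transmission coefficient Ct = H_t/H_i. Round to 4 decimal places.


Ct = H_t / H_i
Ct = 0.33 / 1.74
Ct = 0.1897

0.1897


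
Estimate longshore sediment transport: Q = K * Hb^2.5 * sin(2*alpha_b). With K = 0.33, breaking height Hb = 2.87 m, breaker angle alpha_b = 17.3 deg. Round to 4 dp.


Q = K * Hb^2.5 * sin(2 * alpha_b)
Hb^2.5 = 2.87^2.5 = 13.954194
sin(2 * 17.3) = sin(34.6) = 0.567844
Q = 0.33 * 13.954194 * 0.567844
Q = 2.6149 m^3/s

2.6149


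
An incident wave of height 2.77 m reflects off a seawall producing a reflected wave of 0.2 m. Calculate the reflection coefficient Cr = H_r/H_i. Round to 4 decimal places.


Cr = H_r / H_i
Cr = 0.2 / 2.77
Cr = 0.0722

0.0722


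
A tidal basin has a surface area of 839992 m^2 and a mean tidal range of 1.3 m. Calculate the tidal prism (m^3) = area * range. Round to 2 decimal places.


Tidal prism = Area * Tidal range
P = 839992 * 1.3
P = 1091989.60 m^3

1091989.60


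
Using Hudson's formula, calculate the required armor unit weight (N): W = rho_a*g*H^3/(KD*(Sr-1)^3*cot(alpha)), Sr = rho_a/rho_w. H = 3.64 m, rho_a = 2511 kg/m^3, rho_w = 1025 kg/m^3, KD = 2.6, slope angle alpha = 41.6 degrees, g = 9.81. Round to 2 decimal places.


Sr = rho_a / rho_w = 2511 / 1025 = 2.449756
(Sr - 1) = 1.449756
(Sr - 1)^3 = 3.047087
cot(41.6) = 1 / tan(41.6) = 1 / 0.887842 = 1.126327
Numerator = 2511 * 9.81 * 3.64^3 = 1188009.3838
Denominator = 2.6 * 3.047087 * 1.126327 = 8.923243
W = 1188009.3838 / 8.923243
W = 133136.51 N

133136.51


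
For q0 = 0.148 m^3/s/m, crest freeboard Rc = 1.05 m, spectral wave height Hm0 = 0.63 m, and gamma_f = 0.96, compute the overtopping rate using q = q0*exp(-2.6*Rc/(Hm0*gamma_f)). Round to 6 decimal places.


q = q0 * exp(-2.6 * Rc / (Hm0 * gamma_f))
Exponent = -2.6 * 1.05 / (0.63 * 0.96)
= -2.6 * 1.05 / 0.6048
= -4.513889
exp(-4.513889) = 0.010956
q = 0.148 * 0.010956
q = 0.001621 m^3/s/m

0.001621


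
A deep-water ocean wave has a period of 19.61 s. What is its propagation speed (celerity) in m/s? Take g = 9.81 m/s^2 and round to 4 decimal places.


We use the deep-water celerity formula:
C = g * T / (2 * pi)
C = 9.81 * 19.61 / (2 * 3.14159...)
C = 192.374100 / 6.283185
C = 30.6173 m/s

30.6173


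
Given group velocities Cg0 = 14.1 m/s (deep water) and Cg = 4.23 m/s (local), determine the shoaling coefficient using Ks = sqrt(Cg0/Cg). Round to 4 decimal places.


Ks = sqrt(Cg0 / Cg)
Ks = sqrt(14.1 / 4.23)
Ks = sqrt(3.3333)
Ks = 1.8257

1.8257


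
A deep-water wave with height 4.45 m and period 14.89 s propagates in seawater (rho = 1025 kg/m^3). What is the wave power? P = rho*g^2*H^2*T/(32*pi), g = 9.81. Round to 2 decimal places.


P = rho * g^2 * H^2 * T / (32 * pi)
P = 1025 * 9.81^2 * 4.45^2 * 14.89 / (32 * pi)
P = 1025 * 96.2361 * 19.8025 * 14.89 / 100.53096
P = 289318.86 W/m

289318.86


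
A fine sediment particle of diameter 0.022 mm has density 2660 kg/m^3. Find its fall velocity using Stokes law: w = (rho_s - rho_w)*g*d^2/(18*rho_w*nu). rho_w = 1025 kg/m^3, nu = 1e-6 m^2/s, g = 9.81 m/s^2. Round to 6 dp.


w = (rho_s - rho_w) * g * d^2 / (18 * rho_w * nu)
d = 0.022 mm = 0.000022 m
rho_s - rho_w = 2660 - 1025 = 1635
Numerator = 1635 * 9.81 * (0.000022)^2 = 0.000007763045
Denominator = 18 * 1025 * 1e-6 = 0.018450
w = 0.000421 m/s

0.000421


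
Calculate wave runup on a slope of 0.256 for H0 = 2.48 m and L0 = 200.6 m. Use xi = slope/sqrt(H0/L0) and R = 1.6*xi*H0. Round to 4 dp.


xi = slope / sqrt(H0/L0)
H0/L0 = 2.48/200.6 = 0.012363
sqrt(0.012363) = 0.111189
xi = 0.256 / 0.111189 = 2.302394
R = 1.6 * xi * H0 = 1.6 * 2.302394 * 2.48
R = 9.1359 m

9.1359


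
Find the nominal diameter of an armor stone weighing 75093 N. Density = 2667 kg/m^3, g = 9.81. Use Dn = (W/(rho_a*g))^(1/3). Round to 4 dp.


V = W / (rho_a * g)
V = 75093 / (2667 * 9.81)
V = 75093 / 26163.27
V = 2.870169 m^3
Dn = V^(1/3) = 2.870169^(1/3)
Dn = 1.4211 m

1.4211


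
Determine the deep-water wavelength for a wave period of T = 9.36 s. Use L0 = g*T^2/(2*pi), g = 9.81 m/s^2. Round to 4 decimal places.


L0 = g * T^2 / (2 * pi)
L0 = 9.81 * 9.36^2 / (2 * pi)
L0 = 9.81 * 87.6096 / 6.28319
L0 = 859.4502 / 6.28319
L0 = 136.7857 m

136.7857


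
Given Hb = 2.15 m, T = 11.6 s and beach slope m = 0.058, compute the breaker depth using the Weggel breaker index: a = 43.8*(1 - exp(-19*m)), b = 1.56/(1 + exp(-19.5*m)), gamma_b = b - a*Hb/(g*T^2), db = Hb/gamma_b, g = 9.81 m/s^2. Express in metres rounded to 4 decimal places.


a = 43.8 * (1 - exp(-19 * m))
exp(-19 * 0.058) = exp(-1.1020) = 0.332206
a = 43.8 * (1 - 0.332206) = 29.249377
b = 1.56 / (1 + exp(-19.5 * m))
exp(-19.5 * 0.058) = exp(-1.1310) = 0.322710
b = 1.56 / (1 + 0.322710) = 1.179397
Hb / (g * T^2) = 2.15 / (9.81 * 11.6^2) = 2.15 / 1320.0336 = 0.00162875
gamma_b = b - a * Hb/(g*T^2) = 1.179397 - 29.249377 * 0.00162875 = 1.131757
db = Hb / gamma_b = 2.15 / 1.131757
db = 1.8997 m

1.8997


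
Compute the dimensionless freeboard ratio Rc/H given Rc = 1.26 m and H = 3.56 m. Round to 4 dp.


Relative freeboard = Rc / H
= 1.26 / 3.56
= 0.3539

0.3539


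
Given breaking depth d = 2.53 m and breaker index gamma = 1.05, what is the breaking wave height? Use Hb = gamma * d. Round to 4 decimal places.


Hb = gamma * d
Hb = 1.05 * 2.53
Hb = 2.6565 m

2.6565


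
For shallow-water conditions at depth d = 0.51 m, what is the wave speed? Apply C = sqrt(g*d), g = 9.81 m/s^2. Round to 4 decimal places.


Using the shallow-water approximation:
C = sqrt(g * d) = sqrt(9.81 * 0.51)
C = sqrt(5.0031)
C = 2.2368 m/s

2.2368


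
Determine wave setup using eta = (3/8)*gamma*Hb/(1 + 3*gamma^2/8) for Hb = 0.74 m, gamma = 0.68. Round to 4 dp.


eta = (3/8) * gamma * Hb / (1 + 3*gamma^2/8)
Numerator = (3/8) * 0.68 * 0.74 = 0.188700
Denominator = 1 + 3*0.68^2/8 = 1 + 0.173400 = 1.173400
eta = 0.188700 / 1.173400
eta = 0.1608 m

0.1608


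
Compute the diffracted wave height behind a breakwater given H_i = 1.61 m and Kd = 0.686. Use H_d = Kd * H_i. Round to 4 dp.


H_d = Kd * H_i
H_d = 0.686 * 1.61
H_d = 1.1045 m

1.1045


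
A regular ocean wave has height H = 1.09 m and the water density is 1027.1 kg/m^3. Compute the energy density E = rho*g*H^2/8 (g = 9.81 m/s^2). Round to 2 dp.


E = (1/8) * rho * g * H^2
E = (1/8) * 1027.1 * 9.81 * 1.09^2
E = 0.125 * 1027.1 * 9.81 * 1.1881
E = 1496.39 J/m^2

1496.39


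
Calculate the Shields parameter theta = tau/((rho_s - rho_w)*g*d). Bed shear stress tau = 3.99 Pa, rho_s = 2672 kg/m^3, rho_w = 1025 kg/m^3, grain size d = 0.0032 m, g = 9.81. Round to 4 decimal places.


theta = tau / ((rho_s - rho_w) * g * d)
rho_s - rho_w = 2672 - 1025 = 1647
Denominator = 1647 * 9.81 * 0.0032 = 51.702624
theta = 3.99 / 51.702624
theta = 0.0772

0.0772


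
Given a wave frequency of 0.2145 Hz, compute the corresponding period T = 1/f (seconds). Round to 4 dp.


T = 1 / f
T = 1 / 0.2145
T = 4.6620 s

4.6620


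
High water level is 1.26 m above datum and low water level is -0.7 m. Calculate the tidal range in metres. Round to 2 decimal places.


Tidal range = High water - Low water
Tidal range = 1.26 - (-0.7)
Tidal range = 1.96 m

1.96


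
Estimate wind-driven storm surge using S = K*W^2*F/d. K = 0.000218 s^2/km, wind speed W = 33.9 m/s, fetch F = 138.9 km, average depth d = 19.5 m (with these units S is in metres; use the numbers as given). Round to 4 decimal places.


S = K * W^2 * F / d
W^2 = 33.9^2 = 1149.21
S = 0.000218 * 1149.21 * 138.9 / 19.5
Numerator = 0.000218 * 1149.21 * 138.9 = 34.798309
S = 34.798309 / 19.5 = 1.7845 m

1.7845


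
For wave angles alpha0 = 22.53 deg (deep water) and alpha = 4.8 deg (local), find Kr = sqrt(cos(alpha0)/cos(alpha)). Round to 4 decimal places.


Kr = sqrt(cos(alpha0) / cos(alpha))
cos(22.53) = 0.923679
cos(4.8) = 0.996493
Kr = sqrt(0.923679 / 0.996493)
Kr = sqrt(0.926930)
Kr = 0.9628

0.9628


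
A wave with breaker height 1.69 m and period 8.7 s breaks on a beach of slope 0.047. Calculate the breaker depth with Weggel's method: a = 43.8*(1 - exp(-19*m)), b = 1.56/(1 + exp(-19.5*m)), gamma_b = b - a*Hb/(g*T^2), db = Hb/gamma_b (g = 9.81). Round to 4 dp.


a = 43.8 * (1 - exp(-19 * m))
exp(-19 * 0.047) = exp(-0.8930) = 0.409426
a = 43.8 * (1 - 0.409426) = 25.867157
b = 1.56 / (1 + exp(-19.5 * m))
exp(-19.5 * 0.047) = exp(-0.9165) = 0.399916
b = 1.56 / (1 + 0.399916) = 1.114352
Hb / (g * T^2) = 1.69 / (9.81 * 8.7^2) = 1.69 / 742.5189 = 0.00227604
gamma_b = b - a * Hb/(g*T^2) = 1.114352 - 25.867157 * 0.00227604 = 1.055478
db = Hb / gamma_b = 1.69 / 1.055478
db = 1.6012 m

1.6012


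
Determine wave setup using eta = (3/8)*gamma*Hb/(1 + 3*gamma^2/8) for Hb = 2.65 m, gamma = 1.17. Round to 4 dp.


eta = (3/8) * gamma * Hb / (1 + 3*gamma^2/8)
Numerator = (3/8) * 1.17 * 2.65 = 1.162687
Denominator = 1 + 3*1.17^2/8 = 1 + 0.513338 = 1.513338
eta = 1.162687 / 1.513338
eta = 0.7683 m

0.7683


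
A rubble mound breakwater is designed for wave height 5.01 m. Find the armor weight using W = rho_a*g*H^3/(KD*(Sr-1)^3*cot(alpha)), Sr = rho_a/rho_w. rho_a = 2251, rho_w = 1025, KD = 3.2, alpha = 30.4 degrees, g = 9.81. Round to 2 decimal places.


Sr = rho_a / rho_w = 2251 / 1025 = 2.196098
(Sr - 1) = 1.196098
(Sr - 1)^3 = 1.711196
cot(30.4) = 1 / tan(30.4) = 1 / 0.586697 = 1.704459
Numerator = 2251 * 9.81 * 5.01^3 = 2776883.6280
Denominator = 3.2 * 1.711196 * 1.704459 = 9.333323
W = 2776883.6280 / 9.333323
W = 297523.58 N

297523.58


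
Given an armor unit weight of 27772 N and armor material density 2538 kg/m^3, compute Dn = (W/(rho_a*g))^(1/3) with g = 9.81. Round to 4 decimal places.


V = W / (rho_a * g)
V = 27772 / (2538 * 9.81)
V = 27772 / 24897.78
V = 1.115441 m^3
Dn = V^(1/3) = 1.115441^(1/3)
Dn = 1.0371 m

1.0371


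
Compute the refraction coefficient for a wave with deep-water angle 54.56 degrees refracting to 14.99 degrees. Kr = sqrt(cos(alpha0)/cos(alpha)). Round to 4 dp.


Kr = sqrt(cos(alpha0) / cos(alpha))
cos(54.56) = 0.579850
cos(14.99) = 0.965971
Kr = sqrt(0.579850 / 0.965971)
Kr = sqrt(0.600277)
Kr = 0.7748

0.7748


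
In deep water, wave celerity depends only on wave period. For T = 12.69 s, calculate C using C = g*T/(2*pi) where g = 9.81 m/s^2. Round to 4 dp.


We use the deep-water celerity formula:
C = g * T / (2 * pi)
C = 9.81 * 12.69 / (2 * 3.14159...)
C = 124.488900 / 6.283185
C = 19.8130 m/s

19.8130


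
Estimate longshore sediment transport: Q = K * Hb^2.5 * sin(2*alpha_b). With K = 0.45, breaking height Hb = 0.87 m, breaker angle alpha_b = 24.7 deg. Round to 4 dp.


Q = K * Hb^2.5 * sin(2 * alpha_b)
Hb^2.5 = 0.87^2.5 = 0.705989
sin(2 * 24.7) = sin(49.4) = 0.759271
Q = 0.45 * 0.705989 * 0.759271
Q = 0.2412 m^3/s

0.2412


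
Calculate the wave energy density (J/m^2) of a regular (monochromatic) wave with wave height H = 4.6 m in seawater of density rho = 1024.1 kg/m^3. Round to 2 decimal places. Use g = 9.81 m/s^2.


E = (1/8) * rho * g * H^2
E = (1/8) * 1024.1 * 9.81 * 4.6^2
E = 0.125 * 1024.1 * 9.81 * 21.1600
E = 26572.78 J/m^2

26572.78


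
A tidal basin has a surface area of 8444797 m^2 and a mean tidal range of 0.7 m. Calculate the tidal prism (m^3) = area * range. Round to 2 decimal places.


Tidal prism = Area * Tidal range
P = 8444797 * 0.7
P = 5911357.90 m^3

5911357.90


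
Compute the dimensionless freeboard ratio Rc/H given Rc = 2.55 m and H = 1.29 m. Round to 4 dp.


Relative freeboard = Rc / H
= 2.55 / 1.29
= 1.9767

1.9767


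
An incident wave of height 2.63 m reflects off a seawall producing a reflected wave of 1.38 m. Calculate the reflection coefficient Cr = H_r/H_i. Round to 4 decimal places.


Cr = H_r / H_i
Cr = 1.38 / 2.63
Cr = 0.5247

0.5247


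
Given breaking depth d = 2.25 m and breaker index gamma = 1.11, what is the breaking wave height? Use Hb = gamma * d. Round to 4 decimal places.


Hb = gamma * d
Hb = 1.11 * 2.25
Hb = 2.4975 m

2.4975


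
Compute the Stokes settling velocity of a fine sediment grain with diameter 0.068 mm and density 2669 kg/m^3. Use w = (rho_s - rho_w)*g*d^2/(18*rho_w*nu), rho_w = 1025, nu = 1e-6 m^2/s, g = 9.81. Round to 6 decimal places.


w = (rho_s - rho_w) * g * d^2 / (18 * rho_w * nu)
d = 0.068 mm = 0.000068 m
rho_s - rho_w = 2669 - 1025 = 1644
Numerator = 1644 * 9.81 * (0.000068)^2 = 0.000074574207
Denominator = 18 * 1025 * 1e-6 = 0.018450
w = 0.004042 m/s

0.004042


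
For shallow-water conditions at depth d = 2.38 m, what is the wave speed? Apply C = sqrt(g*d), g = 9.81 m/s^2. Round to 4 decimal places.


Using the shallow-water approximation:
C = sqrt(g * d) = sqrt(9.81 * 2.38)
C = sqrt(23.3478)
C = 4.8320 m/s

4.8320


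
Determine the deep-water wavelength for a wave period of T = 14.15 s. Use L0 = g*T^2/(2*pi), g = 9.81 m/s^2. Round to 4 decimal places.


L0 = g * T^2 / (2 * pi)
L0 = 9.81 * 14.15^2 / (2 * pi)
L0 = 9.81 * 200.2225 / 6.28319
L0 = 1964.1827 / 6.28319
L0 = 312.6094 m

312.6094


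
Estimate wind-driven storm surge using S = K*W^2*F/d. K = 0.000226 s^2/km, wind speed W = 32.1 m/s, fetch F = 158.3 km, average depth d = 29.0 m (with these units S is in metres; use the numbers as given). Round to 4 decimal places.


S = K * W^2 * F / d
W^2 = 32.1^2 = 1030.41
S = 0.000226 * 1030.41 * 158.3 / 29.0
Numerator = 0.000226 * 1030.41 * 158.3 = 36.863742
S = 36.863742 / 29.0 = 1.2712 m

1.2712


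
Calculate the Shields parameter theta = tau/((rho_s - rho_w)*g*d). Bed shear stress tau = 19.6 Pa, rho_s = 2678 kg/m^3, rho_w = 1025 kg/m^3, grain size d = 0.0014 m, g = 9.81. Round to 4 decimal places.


theta = tau / ((rho_s - rho_w) * g * d)
rho_s - rho_w = 2678 - 1025 = 1653
Denominator = 1653 * 9.81 * 0.0014 = 22.702302
theta = 19.6 / 22.702302
theta = 0.8633

0.8633


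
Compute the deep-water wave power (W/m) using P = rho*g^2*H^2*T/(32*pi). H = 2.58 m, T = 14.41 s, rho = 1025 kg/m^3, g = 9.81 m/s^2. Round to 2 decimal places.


P = rho * g^2 * H^2 * T / (32 * pi)
P = 1025 * 9.81^2 * 2.58^2 * 14.41 / (32 * pi)
P = 1025 * 96.2361 * 6.6564 * 14.41 / 100.53096
P = 94116.42 W/m

94116.42


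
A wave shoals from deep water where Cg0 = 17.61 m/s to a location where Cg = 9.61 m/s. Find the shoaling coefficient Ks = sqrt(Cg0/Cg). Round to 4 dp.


Ks = sqrt(Cg0 / Cg)
Ks = sqrt(17.61 / 9.61)
Ks = sqrt(1.8325)
Ks = 1.3537

1.3537


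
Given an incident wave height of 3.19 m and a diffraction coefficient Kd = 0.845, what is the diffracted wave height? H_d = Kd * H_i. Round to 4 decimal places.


H_d = Kd * H_i
H_d = 0.845 * 3.19
H_d = 2.6956 m

2.6956


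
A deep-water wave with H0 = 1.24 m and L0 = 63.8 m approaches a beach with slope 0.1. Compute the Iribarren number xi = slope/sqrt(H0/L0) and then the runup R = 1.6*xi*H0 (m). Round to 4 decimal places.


xi = slope / sqrt(H0/L0)
H0/L0 = 1.24/63.8 = 0.019436
sqrt(0.019436) = 0.139412
xi = 0.1 / 0.139412 = 0.717298
R = 1.6 * xi * H0 = 1.6 * 0.717298 * 1.24
R = 1.4231 m

1.4231


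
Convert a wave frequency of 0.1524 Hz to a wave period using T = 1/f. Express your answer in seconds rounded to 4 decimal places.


T = 1 / f
T = 1 / 0.1524
T = 6.5617 s

6.5617


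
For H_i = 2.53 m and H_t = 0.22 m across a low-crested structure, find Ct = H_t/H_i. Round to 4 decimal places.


Ct = H_t / H_i
Ct = 0.22 / 2.53
Ct = 0.0870

0.0870


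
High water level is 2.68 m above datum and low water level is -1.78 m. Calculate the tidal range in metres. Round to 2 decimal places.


Tidal range = High water - Low water
Tidal range = 2.68 - (-1.78)
Tidal range = 4.46 m

4.46


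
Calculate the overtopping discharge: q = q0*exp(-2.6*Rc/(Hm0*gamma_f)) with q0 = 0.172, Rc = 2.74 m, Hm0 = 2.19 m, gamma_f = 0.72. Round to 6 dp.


q = q0 * exp(-2.6 * Rc / (Hm0 * gamma_f))
Exponent = -2.6 * 2.74 / (2.19 * 0.72)
= -2.6 * 2.74 / 1.5768
= -4.518011
exp(-4.518011) = 0.010911
q = 0.172 * 0.010911
q = 0.001877 m^3/s/m

0.001877


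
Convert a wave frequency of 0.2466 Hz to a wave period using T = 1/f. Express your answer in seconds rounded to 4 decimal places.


T = 1 / f
T = 1 / 0.2466
T = 4.0552 s

4.0552


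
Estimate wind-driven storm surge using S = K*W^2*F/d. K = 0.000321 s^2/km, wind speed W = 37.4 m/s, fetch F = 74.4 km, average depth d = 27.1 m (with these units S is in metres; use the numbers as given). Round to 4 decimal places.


S = K * W^2 * F / d
W^2 = 37.4^2 = 1398.76
S = 0.000321 * 1398.76 * 74.4 / 27.1
Numerator = 0.000321 * 1398.76 * 74.4 = 33.405746
S = 33.405746 / 27.1 = 1.2327 m

1.2327


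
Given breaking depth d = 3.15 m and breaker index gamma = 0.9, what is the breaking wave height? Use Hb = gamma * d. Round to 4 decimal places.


Hb = gamma * d
Hb = 0.9 * 3.15
Hb = 2.8350 m

2.8350


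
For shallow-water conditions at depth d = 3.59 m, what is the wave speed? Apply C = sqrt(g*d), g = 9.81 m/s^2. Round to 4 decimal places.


Using the shallow-water approximation:
C = sqrt(g * d) = sqrt(9.81 * 3.59)
C = sqrt(35.2179)
C = 5.9345 m/s

5.9345


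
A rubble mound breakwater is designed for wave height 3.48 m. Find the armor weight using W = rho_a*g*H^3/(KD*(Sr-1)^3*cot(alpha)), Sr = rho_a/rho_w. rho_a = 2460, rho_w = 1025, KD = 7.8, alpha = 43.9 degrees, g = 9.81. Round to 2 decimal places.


Sr = rho_a / rho_w = 2460 / 1025 = 2.400000
(Sr - 1) = 1.400000
(Sr - 1)^3 = 2.744000
cot(43.9) = 1 / tan(43.9) = 1 / 0.962322 = 1.039154
Numerator = 2460 * 9.81 * 3.48^3 = 1017048.9279
Denominator = 7.8 * 2.744000 * 1.039154 = 22.241216
W = 1017048.9279 / 22.241216
W = 45728.12 N

45728.12


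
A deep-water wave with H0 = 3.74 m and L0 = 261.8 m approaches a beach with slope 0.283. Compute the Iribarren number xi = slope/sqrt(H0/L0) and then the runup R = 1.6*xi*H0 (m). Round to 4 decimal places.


xi = slope / sqrt(H0/L0)
H0/L0 = 3.74/261.8 = 0.014286
sqrt(0.014286) = 0.119523
xi = 0.283 / 0.119523 = 2.367748
R = 1.6 * xi * H0 = 1.6 * 2.367748 * 3.74
R = 14.1686 m

14.1686


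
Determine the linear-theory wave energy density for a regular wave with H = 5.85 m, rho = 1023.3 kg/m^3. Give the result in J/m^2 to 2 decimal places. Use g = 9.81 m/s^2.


E = (1/8) * rho * g * H^2
E = (1/8) * 1023.3 * 9.81 * 5.85^2
E = 0.125 * 1023.3 * 9.81 * 34.2225
E = 42943.13 J/m^2

42943.13


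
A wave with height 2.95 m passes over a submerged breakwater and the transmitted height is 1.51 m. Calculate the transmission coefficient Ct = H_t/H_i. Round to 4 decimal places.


Ct = H_t / H_i
Ct = 1.51 / 2.95
Ct = 0.5119

0.5119


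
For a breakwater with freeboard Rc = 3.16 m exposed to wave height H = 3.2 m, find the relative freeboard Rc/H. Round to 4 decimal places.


Relative freeboard = Rc / H
= 3.16 / 3.2
= 0.9875

0.9875


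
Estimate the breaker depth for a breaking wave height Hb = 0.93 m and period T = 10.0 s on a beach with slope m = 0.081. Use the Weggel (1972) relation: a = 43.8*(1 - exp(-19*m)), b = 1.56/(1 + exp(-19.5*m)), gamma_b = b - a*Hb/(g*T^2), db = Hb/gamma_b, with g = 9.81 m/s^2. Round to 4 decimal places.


a = 43.8 * (1 - exp(-19 * m))
exp(-19 * 0.081) = exp(-1.5390) = 0.214596
a = 43.8 * (1 - 0.214596) = 34.400713
b = 1.56 / (1 + exp(-19.5 * m))
exp(-19.5 * 0.081) = exp(-1.5795) = 0.206078
b = 1.56 / (1 + 0.206078) = 1.293449
Hb / (g * T^2) = 0.93 / (9.81 * 10.0^2) = 0.93 / 981.0000 = 0.00094801
gamma_b = b - a * Hb/(g*T^2) = 1.293449 - 34.400713 * 0.00094801 = 1.260836
db = Hb / gamma_b = 0.93 / 1.260836
db = 0.7376 m

0.7376


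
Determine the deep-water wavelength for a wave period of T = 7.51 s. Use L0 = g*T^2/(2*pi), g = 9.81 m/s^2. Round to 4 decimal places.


L0 = g * T^2 / (2 * pi)
L0 = 9.81 * 7.51^2 / (2 * pi)
L0 = 9.81 * 56.4001 / 6.28319
L0 = 553.2850 / 6.28319
L0 = 88.0580 m

88.0580


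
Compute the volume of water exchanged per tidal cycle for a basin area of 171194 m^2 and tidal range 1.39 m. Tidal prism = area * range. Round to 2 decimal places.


Tidal prism = Area * Tidal range
P = 171194 * 1.39
P = 237959.66 m^3

237959.66


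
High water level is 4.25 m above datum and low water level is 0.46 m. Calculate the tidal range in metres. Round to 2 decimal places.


Tidal range = High water - Low water
Tidal range = 4.25 - (0.46)
Tidal range = 3.79 m

3.79


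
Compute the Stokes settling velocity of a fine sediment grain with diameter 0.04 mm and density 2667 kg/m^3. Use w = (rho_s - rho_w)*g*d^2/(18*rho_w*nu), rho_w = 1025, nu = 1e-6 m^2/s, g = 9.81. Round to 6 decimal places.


w = (rho_s - rho_w) * g * d^2 / (18 * rho_w * nu)
d = 0.04 mm = 0.000040 m
rho_s - rho_w = 2667 - 1025 = 1642
Numerator = 1642 * 9.81 * (0.000040)^2 = 0.000025772832
Denominator = 18 * 1025 * 1e-6 = 0.018450
w = 0.001397 m/s

0.001397


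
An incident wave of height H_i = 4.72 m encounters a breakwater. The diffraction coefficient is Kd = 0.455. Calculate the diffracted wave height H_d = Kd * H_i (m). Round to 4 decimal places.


H_d = Kd * H_i
H_d = 0.455 * 4.72
H_d = 2.1476 m

2.1476


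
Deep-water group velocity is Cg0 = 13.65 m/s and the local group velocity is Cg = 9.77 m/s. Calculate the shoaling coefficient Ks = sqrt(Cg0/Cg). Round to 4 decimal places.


Ks = sqrt(Cg0 / Cg)
Ks = sqrt(13.65 / 9.77)
Ks = sqrt(1.3971)
Ks = 1.1820

1.1820


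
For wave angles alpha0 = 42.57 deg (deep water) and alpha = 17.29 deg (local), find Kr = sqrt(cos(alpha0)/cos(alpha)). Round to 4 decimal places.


Kr = sqrt(cos(alpha0) / cos(alpha))
cos(42.57) = 0.736451
cos(17.29) = 0.954813
Kr = sqrt(0.736451 / 0.954813)
Kr = sqrt(0.771305)
Kr = 0.8782

0.8782


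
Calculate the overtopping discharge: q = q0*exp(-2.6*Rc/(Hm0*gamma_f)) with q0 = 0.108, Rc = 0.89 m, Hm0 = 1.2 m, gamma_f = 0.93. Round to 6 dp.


q = q0 * exp(-2.6 * Rc / (Hm0 * gamma_f))
Exponent = -2.6 * 0.89 / (1.2 * 0.93)
= -2.6 * 0.89 / 1.1160
= -2.073477
exp(-2.073477) = 0.125748
q = 0.108 * 0.125748
q = 0.013581 m^3/s/m

0.013581


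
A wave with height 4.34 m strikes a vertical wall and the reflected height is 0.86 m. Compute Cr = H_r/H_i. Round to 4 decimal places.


Cr = H_r / H_i
Cr = 0.86 / 4.34
Cr = 0.1982

0.1982


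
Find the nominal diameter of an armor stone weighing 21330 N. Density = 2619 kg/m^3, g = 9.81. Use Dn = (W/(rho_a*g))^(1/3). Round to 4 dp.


V = W / (rho_a * g)
V = 21330 / (2619 * 9.81)
V = 21330 / 25692.39
V = 0.830207 m^3
Dn = V^(1/3) = 0.830207^(1/3)
Dn = 0.9399 m

0.9399


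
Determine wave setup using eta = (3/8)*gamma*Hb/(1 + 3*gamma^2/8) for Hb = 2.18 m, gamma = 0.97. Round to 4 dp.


eta = (3/8) * gamma * Hb / (1 + 3*gamma^2/8)
Numerator = (3/8) * 0.97 * 2.18 = 0.792975
Denominator = 1 + 3*0.97^2/8 = 1 + 0.352838 = 1.352838
eta = 0.792975 / 1.352838
eta = 0.5862 m

0.5862


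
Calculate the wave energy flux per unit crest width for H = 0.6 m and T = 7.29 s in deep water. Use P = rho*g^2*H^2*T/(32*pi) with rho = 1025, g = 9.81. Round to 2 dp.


P = rho * g^2 * H^2 * T / (32 * pi)
P = 1025 * 9.81^2 * 0.6^2 * 7.29 / (32 * pi)
P = 1025 * 96.2361 * 0.3600 * 7.29 / 100.53096
P = 2575.09 W/m

2575.09


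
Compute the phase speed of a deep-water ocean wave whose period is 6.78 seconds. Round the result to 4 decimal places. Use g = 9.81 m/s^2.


We use the deep-water celerity formula:
C = g * T / (2 * pi)
C = 9.81 * 6.78 / (2 * 3.14159...)
C = 66.511800 / 6.283185
C = 10.5857 m/s

10.5857


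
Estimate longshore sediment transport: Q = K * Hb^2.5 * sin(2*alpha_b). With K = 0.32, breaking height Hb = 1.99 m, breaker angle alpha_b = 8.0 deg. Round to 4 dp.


Q = K * Hb^2.5 * sin(2 * alpha_b)
Hb^2.5 = 1.99^2.5 = 5.586409
sin(2 * 8.0) = sin(16.0) = 0.275637
Q = 0.32 * 5.586409 * 0.275637
Q = 0.4927 m^3/s

0.4927
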